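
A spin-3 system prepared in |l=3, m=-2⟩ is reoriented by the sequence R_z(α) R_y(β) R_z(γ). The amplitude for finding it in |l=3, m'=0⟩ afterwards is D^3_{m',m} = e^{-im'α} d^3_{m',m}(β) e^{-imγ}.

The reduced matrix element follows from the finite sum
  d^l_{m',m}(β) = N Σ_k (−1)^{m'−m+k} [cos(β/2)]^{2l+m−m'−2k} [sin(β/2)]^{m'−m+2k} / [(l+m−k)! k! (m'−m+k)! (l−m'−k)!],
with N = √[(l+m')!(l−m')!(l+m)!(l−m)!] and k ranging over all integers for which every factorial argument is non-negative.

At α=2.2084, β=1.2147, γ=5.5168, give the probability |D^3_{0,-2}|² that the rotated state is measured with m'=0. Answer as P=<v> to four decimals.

First d^3_{0,-2}(β=1.2147), then the phase factors e^{-i(0)α} and e^{-i(-2)γ}:
Half-angle: c=0.821163, s=0.570693. N=√(6·6·1·120)=65.726707
k: max(0,(-2)−(0))=0 … min(3+(-2),3−(0))=1
  k=0: (−1)^2·65.7267/(12)·0.8212^4·0.5707^2 = +0.811118
  k=1: (−1)^3·65.7267/(12)·0.8212^2·0.5707^4 = -0.391770
d^3_{0,-2}(1.2147) = +0.811118 -0.391770 = +0.419349
|D^3_{0,-2}|² = |d^3_{0,-2}(β)|² = (+0.419349)² = 0.175853 (the z-rotation phases have unit modulus)

P=0.1759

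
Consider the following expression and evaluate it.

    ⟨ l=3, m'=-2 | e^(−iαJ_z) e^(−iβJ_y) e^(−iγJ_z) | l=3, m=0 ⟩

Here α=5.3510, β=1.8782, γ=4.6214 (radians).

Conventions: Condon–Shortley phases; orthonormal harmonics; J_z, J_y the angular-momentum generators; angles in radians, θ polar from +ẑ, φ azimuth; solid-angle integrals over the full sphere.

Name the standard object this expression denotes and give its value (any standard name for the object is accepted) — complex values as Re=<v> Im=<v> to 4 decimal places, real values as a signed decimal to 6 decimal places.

Wigner D-matrix element, Re=0.1089 Im=0.3603

This is a Wigner D-matrix element — the rotation-matrix element ⟨l m'| R(α,β,γ) |l m⟩ in the angular-momentum basis.
D^3_{-2,0}(5.3510,1.8782,4.6214) = e^{-i·-2·5.3510}·d^3_{-2,0}(1.8782)·e^{-i·0·4.6214}. Compute d first:
Half-angle: c=0.590515, s=0.807027. N=√(1·120·6·6)=65.726707
k∈{2,3} keeps every argument non-negative
  k=2: (−1)^0·65.7267/(12)·0.5905^4·0.8070^2 = +0.433770
  k=3: (−1)^1·65.7267/(12)·0.5905^2·0.8070^4 = -0.810166
d^3_{-2,0}(1.8782) = +0.433770 -0.810166 = -0.376396
Phases: e^{-i·(-2)·5.3510}=-0.289375-0.957216i, e^{-i·(0)·4.6214}=+1.000000+0.000000i ⇒ D=+0.108920+0.360293i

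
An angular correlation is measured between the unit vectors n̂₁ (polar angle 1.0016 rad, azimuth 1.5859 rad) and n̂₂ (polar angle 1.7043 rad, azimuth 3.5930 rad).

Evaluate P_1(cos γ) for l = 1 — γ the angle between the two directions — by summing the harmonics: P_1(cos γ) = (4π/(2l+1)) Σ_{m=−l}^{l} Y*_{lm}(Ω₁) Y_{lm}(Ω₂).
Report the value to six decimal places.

Summing Y*_{l m}(θ₁,φ₁)·Y_{l m}(θ₂,φ₂) over m ∈ [−1, 1]; prefactor 4π/(2·1+1) = 4.188790:
  [-1]  conj(Y_{1,-1})(Ω₁) = -0.00440 + 0.29099j ; Y_{1,-1}(Ω₂) = -0.30812 + 0.14937j ; Δ = -0.04211 - 0.09032j
  [+0]  conj(Y_{1,0})(Ω₁) = 0.26333 + 0.00000j ; Y_{1,0}(Ω₂) = -0.06504 + 0.00000j ; Δ = -0.01713 + 0.00000j
  [+1]  conj(Y_{1,1})(Ω₁) = 0.00440 + 0.29099j ; Y_{1,1}(Ω₂) = 0.30812 + 0.14937j ; Δ = -0.04211 + 0.09032j
Σ over m = -0.10135 + 0.00000j; ×(4π/3) → -0.42454 + 0.00000j. Real part: -0.424535

-0.424535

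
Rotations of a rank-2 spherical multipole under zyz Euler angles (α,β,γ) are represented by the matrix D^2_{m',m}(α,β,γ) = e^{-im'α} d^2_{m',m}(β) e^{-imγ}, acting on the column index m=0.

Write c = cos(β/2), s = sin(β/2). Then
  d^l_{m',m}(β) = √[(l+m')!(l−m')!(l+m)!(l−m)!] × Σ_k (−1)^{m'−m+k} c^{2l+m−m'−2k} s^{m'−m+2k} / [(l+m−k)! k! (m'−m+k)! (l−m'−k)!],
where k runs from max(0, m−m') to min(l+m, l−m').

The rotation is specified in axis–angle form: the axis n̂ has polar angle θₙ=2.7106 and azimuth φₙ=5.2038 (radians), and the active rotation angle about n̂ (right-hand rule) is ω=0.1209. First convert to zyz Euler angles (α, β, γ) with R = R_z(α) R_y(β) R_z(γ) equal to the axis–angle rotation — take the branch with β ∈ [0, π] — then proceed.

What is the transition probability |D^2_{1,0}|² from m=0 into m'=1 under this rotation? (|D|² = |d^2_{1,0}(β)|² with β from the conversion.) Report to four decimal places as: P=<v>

P=0.0038

Axis–angle → zyz. n̂ = (sinθₙcosφₙ, sinθₙsinφₙ, cosθₙ) = (+0.197135, -0.368337, -0.908551), ω = 0.1209.
R = I cosω + sinω [n̂]ₓ + (1−cosω) n̂n̂ᵀ gives
  R = [+0.992984, +0.109046, -0.045731; -0.110107, +0.993691, -0.021333; +0.043116, +0.026218, +0.998726]
β = atan2(√(R₁₃²+R₂₃²), R₃₃) = 0.050483; α = atan2(R₂₃, R₁₃) mod 2π = 3.578070; γ = atan2(R₃₂, −R₃₁) mod 2π = 2.595248
Split into d^2_{1,0}(β=0.0505) × two z-phases.
With c≡cos(β/2)=0.999681 and s≡sin(β/2)=0.025239, N=[6·1·2·2]^{1/2}=4.898979
The bounds max(0,m−m')=0 and min(l+m,l−m')=1 give 2 terms
  k=0: (−1)^1·4.8990/(2)·0.9997^3·0.0252^1 = -0.061764
  k=1: (−1)^2·4.8990/(2)·0.9997^1·0.0252^3 = +0.000039
d^2_{1,0}(0.0505) = -0.061764 +0.000039 = -0.061724
|D^2_{1,0}|² = |d^2_{1,0}(β)|² = (-0.061724)² = 0.003810 (the z-rotation phases have unit modulus)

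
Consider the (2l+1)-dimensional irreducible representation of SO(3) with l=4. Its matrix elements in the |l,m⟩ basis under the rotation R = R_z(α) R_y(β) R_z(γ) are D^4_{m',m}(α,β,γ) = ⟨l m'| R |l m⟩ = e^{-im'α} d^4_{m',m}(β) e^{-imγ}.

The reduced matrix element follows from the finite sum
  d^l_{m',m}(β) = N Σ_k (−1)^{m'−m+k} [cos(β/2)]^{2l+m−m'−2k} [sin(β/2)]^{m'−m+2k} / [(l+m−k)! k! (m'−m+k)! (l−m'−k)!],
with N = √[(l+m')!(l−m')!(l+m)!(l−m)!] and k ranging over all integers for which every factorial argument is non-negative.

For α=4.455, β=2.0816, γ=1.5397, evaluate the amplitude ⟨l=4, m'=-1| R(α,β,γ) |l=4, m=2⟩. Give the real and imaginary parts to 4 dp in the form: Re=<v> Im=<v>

First d^4_{-1,2}(β=2.0816), then the phase factors e^{-i(-1)α} and e^{-i(2)γ}:
Half-angle: c=0.505530, s=0.862809. N=√(6·120·720·2)=1018.233765
Admissible k: 3..5 (factorial args all ≥0)
  k=3: (−1)^0·1018.2338/(72)·0.5055^5·0.8628^3 = +0.299912
  k=4: (−1)^1·1018.2338/(48)·0.5055^3·0.8628^5 = -1.310451
  k=5: (−1)^2·1018.2338/(240)·0.5055^1·0.8628^7 = +0.763459
d^4_{-1,2}(2.0816) = +0.299912 -1.310451 +0.763459 = -0.247079
D = (-0.254556-0.967058i)·(-0.247079)·(-0.998067-0.062153i) = -0.047923-0.242387i

Re=-0.0479 Im=-0.2424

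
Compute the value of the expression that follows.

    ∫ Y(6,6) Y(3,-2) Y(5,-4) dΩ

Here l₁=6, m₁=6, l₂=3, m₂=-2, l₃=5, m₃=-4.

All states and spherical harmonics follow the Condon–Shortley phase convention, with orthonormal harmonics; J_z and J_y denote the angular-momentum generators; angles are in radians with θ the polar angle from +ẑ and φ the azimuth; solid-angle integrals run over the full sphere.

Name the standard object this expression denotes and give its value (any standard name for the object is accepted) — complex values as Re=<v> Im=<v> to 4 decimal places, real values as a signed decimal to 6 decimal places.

This is a Gaunt coefficient — the integral of a triple product of spherical harmonics over the sphere.
m-sum 0 ✓  L=14 even ✓  3≤5≤9 ✓
Π(2lᵢ+1) = 13×7×11 = 1001
triangle coeff Δ(6,3,5) = 1/675675
Σ_t [1,3]: t=1:−1/8640 t=2:+1/2304 t=3:−1/8640 = 7/34560
(3j)²=7/429 [(6 3 5; 0 0 0)], sign=-1
Σ_t [0,0]: t=0:+1/967680 = 1/967680
(3j)²=3/91 [(6 3 5; 6 -2 -4)], sign=-1
⇒ 4πI² = 7/13
I = (+1)√(7/13/(4π)) = 0.20700098

Gaunt coefficient, +0.207001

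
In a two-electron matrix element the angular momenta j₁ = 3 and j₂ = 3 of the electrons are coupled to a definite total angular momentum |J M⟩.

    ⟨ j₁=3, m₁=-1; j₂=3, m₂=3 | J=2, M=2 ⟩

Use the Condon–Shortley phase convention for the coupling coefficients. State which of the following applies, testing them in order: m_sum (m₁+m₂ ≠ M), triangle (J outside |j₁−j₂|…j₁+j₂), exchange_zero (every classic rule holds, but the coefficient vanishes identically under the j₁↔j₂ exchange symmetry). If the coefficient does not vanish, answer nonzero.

nonzero

m-sum: m₁+m₂ = -1+3 = 2, M = 2  ✓
triangle: |j₁−j₂| = 0 ≤ J = 2 ≤ j₁+j₂ = 6  ✓
exchange: j₁≠j₂ or m₁≠m₂ — the exchange symmetry imposes no constraint here
value check: CG = +√(5/42) = +0.345033 ≠ 0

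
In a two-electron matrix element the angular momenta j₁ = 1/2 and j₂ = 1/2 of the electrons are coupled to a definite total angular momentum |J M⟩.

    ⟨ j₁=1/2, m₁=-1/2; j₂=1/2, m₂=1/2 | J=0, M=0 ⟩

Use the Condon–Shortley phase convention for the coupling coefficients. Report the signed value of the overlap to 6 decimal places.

-0.707107

√[1·1!0!0!/2! · 0!1!1!0!0!0!] = √(1/2)
  +(−1)^1/∏(1,0,0,0,0,0)! = -1  (running -1)
⟨..|..⟩ = √(1/2)·(-1) = -0.707107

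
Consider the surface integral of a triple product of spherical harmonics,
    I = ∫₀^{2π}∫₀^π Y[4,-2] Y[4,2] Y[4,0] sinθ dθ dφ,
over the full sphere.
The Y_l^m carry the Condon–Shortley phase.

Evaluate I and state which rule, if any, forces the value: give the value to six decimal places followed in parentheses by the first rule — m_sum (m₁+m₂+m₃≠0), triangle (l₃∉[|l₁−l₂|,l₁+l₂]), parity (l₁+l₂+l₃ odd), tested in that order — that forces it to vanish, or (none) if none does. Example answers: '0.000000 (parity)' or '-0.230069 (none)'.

-0.083698 (none)

Rules hold: Σm=0, L=12 even, 0≤4≤8.
N = 9·9·9 = 729
Δ = 4!·4!·4!/13! = 1/450450
Racah Σ t=0..4: t=0:+1/13824 t=1:−1/216 t=2:+1/64 t=3:−1/216 t=4:+1/13824 = 5/768
⇒ 3j(4 4 4; 0 0 0)² = 18/1001, sgn +1
Racah Σ t=2..4: t=2:+1/2304 t=3:−1/216 t=4:+1/384 = -11/6912
⇒ 3j(4 4 4; -2 2 0)² = 11/1638, sgn -1
4πI² = N·(3j₀)²·(3jₘ)² = 729/8281
I = -1·√(0.0880328/4π) = -0.08369845
No selection rule forces the value: the integral is nonzero (none).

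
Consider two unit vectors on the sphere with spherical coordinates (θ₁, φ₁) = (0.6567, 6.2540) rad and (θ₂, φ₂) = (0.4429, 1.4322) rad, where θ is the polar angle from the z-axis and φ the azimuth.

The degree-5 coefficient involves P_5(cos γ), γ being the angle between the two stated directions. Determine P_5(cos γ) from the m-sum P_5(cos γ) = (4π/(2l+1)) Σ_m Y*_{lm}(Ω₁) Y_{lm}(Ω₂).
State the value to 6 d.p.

Term-by-term m-sum for l=5 (normalisation 4π/11 = 1.142397):
  m=-5: (0.038945, -0.005724) × (0.004286, -0.005162) = (0.000137, -0.000226)  (running Σ = (0.000137, -0.000226))
  m=-4: (0.160387, -0.018809) × (0.038033, 0.023548) = (0.006543, 0.003061)  (running Σ = (0.006680, 0.002836))
  m=-3: (0.364288, -0.031977) × (-0.069807, 0.158103) = (-0.020374, 0.059827)  (running Σ = (-0.013694, 0.062663))
  m=-2: (0.440428, -0.025737) × (-0.391957, -0.111519) = (-0.175499, -0.039028)  (running Σ = (-0.189193, 0.023635))
  m=-1: (0.094048, -0.002746) × (0.067617, -0.484746) = (0.005028, -0.045775)  (running Σ = (-0.184165, -0.022140))
  m=0: (-0.381650, -0.000000) × (-0.016914, 0.000000) = (0.006455, 0.000000)  (running Σ = (-0.177710, -0.022140))
  m=1: (-0.094048, -0.002746) × (-0.067617, -0.484746) = (0.005028, 0.045775)  (running Σ = (-0.172681, 0.023635))
  m=2: (0.440428, 0.025737) × (-0.391957, 0.111519) = (-0.175499, 0.039028)  (running Σ = (-0.348180, 0.062663))
  m=3: (-0.364288, -0.031977) × (0.069807, 0.158103) = (-0.020374, -0.059827)  (running Σ = (-0.368555, 0.002836))
  m=4: (0.160387, 0.018809) × (0.038033, -0.023548) = (0.006543, -0.003061)  (running Σ = (-0.362012, -0.000226))
  m=5: (-0.038945, -0.005724) × (-0.004286, -0.005162) = (0.000137, 0.000226)  (running Σ = (-0.361874, 0.000000))
Accumulated sum (-0.361874, 0.000000); after 4π/(2l+1) scaling, (-0.413404, 0.000000) ⇒ P_5 = -0.413404

-0.413404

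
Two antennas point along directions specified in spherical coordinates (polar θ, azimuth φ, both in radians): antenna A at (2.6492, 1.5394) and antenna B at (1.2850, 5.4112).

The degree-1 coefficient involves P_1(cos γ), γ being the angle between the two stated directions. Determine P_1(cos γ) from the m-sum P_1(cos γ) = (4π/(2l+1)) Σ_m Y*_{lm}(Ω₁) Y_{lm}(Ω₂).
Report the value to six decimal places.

Term-by-term m-sum for l=1 (normalisation 4π/3 = 4.188790):
  m=-1: (0.005127, 0.163247) × (0.213244, 0.253784) = (-0.040336, 0.036113)  (running Σ = (-0.040336, 0.036113))
  m=0: (-0.430559, -0.000000) × (0.137748, 0.000000) = (-0.059308, -0.000000)  (running Σ = (-0.099644, 0.036113))
  m=1: (-0.005127, 0.163247) × (-0.213244, 0.253784) = (-0.040336, -0.036113)  (running Σ = (-0.139981, 0.000000))
Total Σ_m = (-0.139981, 0.000000). Multiply by 4.188790: (-0.586349, 0.000000). P_1(cos γ) = -0.586349

-0.586349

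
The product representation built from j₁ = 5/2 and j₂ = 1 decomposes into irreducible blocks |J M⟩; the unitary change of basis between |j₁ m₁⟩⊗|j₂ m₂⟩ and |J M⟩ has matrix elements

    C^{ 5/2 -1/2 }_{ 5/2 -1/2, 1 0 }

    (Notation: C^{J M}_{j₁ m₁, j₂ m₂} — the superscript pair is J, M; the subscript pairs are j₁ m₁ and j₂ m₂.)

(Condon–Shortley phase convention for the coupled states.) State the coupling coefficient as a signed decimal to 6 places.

−√(1/35) ≈ -0.169031

triangle: 1!×4!×1!/7! = 24/5040
(j±m)!: 2!×3!×1!×1!×2!×3! = 144
prefactor² = (2J+1)×Δ×N² = 144/35
  k=0: +1/(0!×1!×3!×1!×1!×0!) = 1/6
  k=1: −1/(1!×0!×2!×0!×2!×1!) = -1/4
Σ = -1/12  ⇒  CG² = 144/35×(-1/12)² = 1/35
CG = −√(1/35) = -0.169031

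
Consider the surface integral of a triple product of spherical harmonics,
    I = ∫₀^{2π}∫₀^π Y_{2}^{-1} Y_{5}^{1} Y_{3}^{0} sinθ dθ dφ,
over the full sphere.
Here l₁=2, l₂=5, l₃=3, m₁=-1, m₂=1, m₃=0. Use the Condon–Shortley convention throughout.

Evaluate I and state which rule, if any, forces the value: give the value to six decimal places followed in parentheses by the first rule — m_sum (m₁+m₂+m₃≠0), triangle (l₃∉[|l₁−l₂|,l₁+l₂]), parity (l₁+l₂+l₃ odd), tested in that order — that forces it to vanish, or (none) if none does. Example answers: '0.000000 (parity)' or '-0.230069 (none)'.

-0.214318 (none)

m-sum 0 ✓  L=10 even ✓  3≤3≤7 ✓
Π(2lᵢ+1) = 5×11×7 = 385
triangle coeff Δ(2,5,3) = 1/2310
Σ_t [2,2]: t=2:+1/144 = 1/144
(3j)²=10/231 [(2 5 3; 0 0 0)], sign=-1
Σ_t [3,3]: t=3:−1/216 = -1/216
(3j)²=8/231 [(2 5 3; -1 1 0)], sign=+1
⇒ 4πI² = 400/693
I = (-1)√(400/693/(4π)) = -0.21431790
No selection rule forces the value: the integral is nonzero (none).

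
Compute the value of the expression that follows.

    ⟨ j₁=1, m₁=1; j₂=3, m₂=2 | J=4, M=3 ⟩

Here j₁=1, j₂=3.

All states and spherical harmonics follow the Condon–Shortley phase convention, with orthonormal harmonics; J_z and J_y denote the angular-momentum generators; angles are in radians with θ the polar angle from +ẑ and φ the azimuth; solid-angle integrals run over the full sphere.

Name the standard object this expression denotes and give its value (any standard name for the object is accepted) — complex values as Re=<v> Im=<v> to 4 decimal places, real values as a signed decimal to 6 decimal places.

This is a Clebsch–Gordan (vector-coupling) coefficient.
triangle: 0!·2!·6!/9! = 1440/362880
(j±m)!: 2!·0!·5!·1!·7!·1! = 1209600
prefactor² = (2J+1)·Δ·N² = 43200
  k=0: +1/(0!·0!·0!·5!·2!·1!) = 1/240
Σ = 1/240  ⇒  CG² = 43200·(1/240)² = 3/4
CG = +√(3/4) = +0.866025

Clebsch–Gordan coefficient, +√(3/4) ≈ +0.866025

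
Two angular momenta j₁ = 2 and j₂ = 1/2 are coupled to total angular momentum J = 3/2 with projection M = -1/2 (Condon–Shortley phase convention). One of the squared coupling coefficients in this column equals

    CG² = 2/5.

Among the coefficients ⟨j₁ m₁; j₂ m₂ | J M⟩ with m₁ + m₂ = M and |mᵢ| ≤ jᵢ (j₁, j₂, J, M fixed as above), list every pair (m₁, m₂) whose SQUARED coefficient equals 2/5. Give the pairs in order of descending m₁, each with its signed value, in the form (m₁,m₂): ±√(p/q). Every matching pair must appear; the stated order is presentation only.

Admissible pairs with m₁+m₂ = M = -1/2: (-1,1/2), (0,-1/2)
  (m₁,m₂)=(0,-1/2): CG² = 2/5, CG = +√(2/5)   ← matches the target
  (m₁,m₂)=(-1,1/2): CG² = 3/5, CG = −√(3/5)
Pairs with CG² = 2/5: (0,-1/2): +√(2/5)

(0,-1/2): +√(2/5)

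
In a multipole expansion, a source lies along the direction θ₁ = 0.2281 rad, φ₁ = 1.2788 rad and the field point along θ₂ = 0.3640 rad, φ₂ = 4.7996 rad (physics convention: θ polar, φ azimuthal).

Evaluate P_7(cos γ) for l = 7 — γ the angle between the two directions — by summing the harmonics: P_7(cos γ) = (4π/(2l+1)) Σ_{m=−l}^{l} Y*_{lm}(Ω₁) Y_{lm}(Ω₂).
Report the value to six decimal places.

-0.358954

Term-by-term m-sum for l=7 (normalisation 4π/15 = 0.837758):
  m=-7: Y*=-0.000013+0.000007i  Y=-0.000208-0.000297i  product +0.000000+0.000000i
  m=-6: Y*=+0.000044+0.000240i  Y=-0.003084+0.001779i  product -0.000001-0.000001i
  m=-5: Y*=+0.002444+0.000272i  Y=+0.009176+0.019692i  product +0.000017+0.000051i
  m=-4: Y*=+0.006840-0.016052i  Y=+0.086473-0.031452i  product +0.000087-0.001603i
  m=-3: Y*=-0.067926-0.056613i  Y=-0.070262-0.262395i  product -0.010082+0.021801i
  m=-2: Y*=-0.255993+0.169183i  Y=-0.510819+0.090013i  product +0.115537-0.109465i
  m=-1: Y*=+0.182627+0.607566i  Y=+0.041783+0.477884i  product -0.282716+0.112660i
  m=+0: Y*=+0.429086-0.000000i  Y=-0.172820+0.000000i  product -0.074155+0.000000i
  m=+1: Y*=-0.182627+0.607566i  Y=-0.041783+0.477884i  product -0.282716-0.112660i
  m=+2: Y*=-0.255993-0.169183i  Y=-0.510819-0.090013i  product +0.115537+0.109465i
  m=+3: Y*=+0.067926-0.056613i  Y=+0.070262-0.262395i  product -0.010082-0.021801i
  m=+4: Y*=+0.006840+0.016052i  Y=+0.086473+0.031452i  product +0.000087+0.001603i
  m=+5: Y*=-0.002444+0.000272i  Y=-0.009176+0.019692i  product +0.000017-0.000051i
  m=+6: Y*=+0.000044-0.000240i  Y=-0.003084-0.001779i  product -0.000001+0.000001i
  m=+7: Y*=+0.000013+0.000007i  Y=+0.000208-0.000297i  product +0.000000-0.000000i
Σ over m = -0.428469+0.000000i; ×(4π/15) → -0.358954+0.000000i. Real part: -0.358954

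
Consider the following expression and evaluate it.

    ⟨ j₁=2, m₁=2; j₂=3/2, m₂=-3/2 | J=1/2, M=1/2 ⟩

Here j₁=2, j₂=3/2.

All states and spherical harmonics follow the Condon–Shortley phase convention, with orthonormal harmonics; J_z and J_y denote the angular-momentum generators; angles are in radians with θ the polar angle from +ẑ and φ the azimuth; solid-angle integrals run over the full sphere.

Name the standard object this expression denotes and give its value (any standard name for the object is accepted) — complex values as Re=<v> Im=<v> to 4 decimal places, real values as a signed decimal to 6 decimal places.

Clebsch–Gordan coefficient, +√(2/5) ≈ +0.632456

This is a Clebsch–Gordan (vector-coupling) coefficient.
j₁+j₂−J=3  J+j₁−j₂=1  J−j₁+j₂=0  j₁+j₂+J+1=5
(j₁±m₁, j₂±m₂, J±M) = (4,0,0,3,1,0)
P² = 72/5
sum k=0..0:
  [0] +1/6 = 1/6
S = 1/6
C² = P²·S² = 2/5 ; C = +0.632456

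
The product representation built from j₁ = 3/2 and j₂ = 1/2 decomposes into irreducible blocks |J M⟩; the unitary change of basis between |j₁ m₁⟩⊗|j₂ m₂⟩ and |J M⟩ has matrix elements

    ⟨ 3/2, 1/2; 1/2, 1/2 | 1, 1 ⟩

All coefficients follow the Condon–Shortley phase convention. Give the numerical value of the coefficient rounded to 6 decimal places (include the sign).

-0.500000

j₁+j₂−J=1  J+j₁−j₂=2  J−j₁+j₂=0  j₁+j₂+J+1=4
(j₁±m₁, j₂±m₂, J±M) = (2,1,1,0,2,0)
P² = 1
sum k=1..1:
  [1] −1/2 = -1/2
S = -1/2
C² = P²·S² = 1/4 ; C = -0.500000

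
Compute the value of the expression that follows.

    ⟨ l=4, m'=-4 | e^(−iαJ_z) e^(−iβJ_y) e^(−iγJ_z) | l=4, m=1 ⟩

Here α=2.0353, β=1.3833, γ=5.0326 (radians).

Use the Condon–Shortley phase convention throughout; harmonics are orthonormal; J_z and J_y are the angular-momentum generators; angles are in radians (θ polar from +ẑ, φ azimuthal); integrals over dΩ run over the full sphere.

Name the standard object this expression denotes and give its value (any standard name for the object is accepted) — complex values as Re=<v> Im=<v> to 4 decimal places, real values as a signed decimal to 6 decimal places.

This is a Wigner D-matrix element — the rotation-matrix element ⟨l m'| R(α,β,γ) |l m⟩ in the angular-momentum basis.
Split into d^4_{-4,1}(β=1.3833) × two z-phases.
With c≡cos(β/2)=0.770195 and s≡sin(β/2)=0.637809, N=[1·40320·120·6]^{1/2}=5387.986637
k∈{5} keeps every argument non-negative
  k=5: (−1)^0·5387.9866/(720)·0.7702^3·0.6378^5 = +0.360868
d^4_{-4,1}(1.3833) = +0.360868
Phases: e^{-i·(-4)·2.0353}=-0.283286+0.959036i, e^{-i·(1)·5.0326}=+0.314767+0.949169i ⇒ D=-0.360672+0.011904i

Wigner D-matrix element, Re=-0.3607 Im=0.0119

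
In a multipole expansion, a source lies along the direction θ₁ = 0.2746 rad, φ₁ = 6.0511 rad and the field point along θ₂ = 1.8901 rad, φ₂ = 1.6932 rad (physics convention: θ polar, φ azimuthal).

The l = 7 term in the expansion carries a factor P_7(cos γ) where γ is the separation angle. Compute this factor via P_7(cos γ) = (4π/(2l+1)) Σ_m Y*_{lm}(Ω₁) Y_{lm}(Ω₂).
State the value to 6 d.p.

Summing Y*_{l m}(θ₁,φ₁)·Y_{l m}(θ₂,φ₂) over m ∈ [−7, 7]; prefactor 4π/(2·7+1) = 0.837758:
  [-7]  conj(Y_{7,-7})(Ω₁) = -0.000003-0.000054i ; Y_{7,-7}(Ω₂) = +0.262852+0.227750i ; Δ = +0.000011-0.000015i
  [-6]  conj(Y_{7,-6})(Ω₁) = +0.000127-0.000705i ; Y_{7,-6}(Ω₂) = +0.319332-0.288329i ; Δ = -0.000163-0.000262i
  [-5]  conj(Y_{7,-5})(Ω₁) = +0.002370-0.005448i ; Y_{7,-5}(Ω₂) = -0.045701-0.065108i ; Δ = -0.000463+0.000095i
  [-4]  conj(Y_{7,-4})(Ω₁) = +0.020694-0.027653i ; Y_{7,-4}(Ω₂) = +0.283995-0.151339i ; Δ = +0.001692-0.010985i
  [-3]  conj(Y_{7,-3})(Ω₁) = +0.109325-0.091386i ; Y_{7,-3}(Ω₂) = -0.071899-0.186916i ; Δ = -0.024942-0.013864i
  [-2]  conj(Y_{7,-2})(Ω₁) = +0.354795-0.177629i ; Y_{7,-2}(Ω₂) = +0.238369-0.059549i ; Δ = +0.073994-0.063469i
  [-1]  conj(Y_{7,-1})(Ω₁) = +0.612659-0.144798i ; Y_{7,-1}(Ω₂) = -0.028928-0.235151i ; Δ = -0.051772-0.139879i
  [+0]  conj(Y_{7,0})(Ω₁) = +0.207608-0.000000i ; Y_{7,0}(Ω₂) = +0.220332+0.000000i ; Δ = +0.045743+0.000000i
  [+1]  conj(Y_{7,1})(Ω₁) = -0.612659-0.144798i ; Y_{7,1}(Ω₂) = +0.028928-0.235151i ; Δ = -0.051772+0.139879i
  [+2]  conj(Y_{7,2})(Ω₁) = +0.354795+0.177629i ; Y_{7,2}(Ω₂) = +0.238369+0.059549i ; Δ = +0.073994+0.063469i
  [+3]  conj(Y_{7,3})(Ω₁) = -0.109325-0.091386i ; Y_{7,3}(Ω₂) = +0.071899-0.186916i ; Δ = -0.024942+0.013864i
  [+4]  conj(Y_{7,4})(Ω₁) = +0.020694+0.027653i ; Y_{7,4}(Ω₂) = +0.283995+0.151339i ; Δ = +0.001692+0.010985i
  [+5]  conj(Y_{7,5})(Ω₁) = -0.002370-0.005448i ; Y_{7,5}(Ω₂) = +0.045701-0.065108i ; Δ = -0.000463-0.000095i
  [+6]  conj(Y_{7,6})(Ω₁) = +0.000127+0.000705i ; Y_{7,6}(Ω₂) = +0.319332+0.288329i ; Δ = -0.000163+0.000262i
  [+7]  conj(Y_{7,7})(Ω₁) = +0.000003-0.000054i ; Y_{7,7}(Ω₂) = -0.262852+0.227750i ; Δ = +0.000011+0.000015i
Σ over m = +0.042459+0.000000i; ×(4π/15) → +0.035570+0.000000i. Real part: 0.035570

0.035570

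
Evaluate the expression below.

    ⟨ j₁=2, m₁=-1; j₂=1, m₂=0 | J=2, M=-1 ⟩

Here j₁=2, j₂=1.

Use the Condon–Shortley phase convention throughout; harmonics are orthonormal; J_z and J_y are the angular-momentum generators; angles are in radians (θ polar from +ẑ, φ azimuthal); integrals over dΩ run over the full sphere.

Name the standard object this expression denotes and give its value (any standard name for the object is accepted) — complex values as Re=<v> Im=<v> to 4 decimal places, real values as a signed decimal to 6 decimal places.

Clebsch–Gordan coefficient, −√(1/6) ≈ -0.408248

This is a Clebsch–Gordan (vector-coupling) coefficient.
j₁+j₂−J=1  J+j₁−j₂=3  J−j₁+j₂=1  j₁+j₂+J+1=6
(j₁±m₁, j₂±m₂, J±M) = (1,3,1,1,1,3)
P² = 3/2
sum k=0..1:
  [0] +1/6 = 1/6
  [1] −1/2 = -1/2
S = -1/3
C² = P²·S² = 1/6 ; C = -0.408248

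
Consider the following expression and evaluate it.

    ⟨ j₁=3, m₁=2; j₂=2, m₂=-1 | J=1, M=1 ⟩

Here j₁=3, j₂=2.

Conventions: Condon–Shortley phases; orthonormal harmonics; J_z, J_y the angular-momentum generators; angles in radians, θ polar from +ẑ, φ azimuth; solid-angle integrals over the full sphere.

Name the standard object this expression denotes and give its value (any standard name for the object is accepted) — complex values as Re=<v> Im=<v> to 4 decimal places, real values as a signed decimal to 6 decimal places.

This is a Clebsch–Gordan (vector-coupling) coefficient.
triangle: 4!·2!·0!/7! = 48/5040
(j±m)!: 5!·1!·1!·3!·2!·0! = 1440
prefactor² = (2J+1)·Δ·N² = 288/7
  k=1: −1/(1!·3!·0!·0!·2!·0!) = -1/12
Σ = -1/12  ⇒  CG² = 288/7·(-1/12)² = 2/7
CG = −√(2/7) = -0.534522

Clebsch–Gordan coefficient, −√(2/7) ≈ -0.534522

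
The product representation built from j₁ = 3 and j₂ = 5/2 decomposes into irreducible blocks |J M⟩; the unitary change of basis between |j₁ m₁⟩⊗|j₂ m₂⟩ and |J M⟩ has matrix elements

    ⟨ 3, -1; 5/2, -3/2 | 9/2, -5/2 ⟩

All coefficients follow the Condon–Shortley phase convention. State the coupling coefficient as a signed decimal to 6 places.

triangle: 1!·5!·4!/11! = 2880/39916800
(j±m)!: 2!·4!·1!·4!·2!·7! = 11612160
prefactor² = (2J+1)·Δ·N² = 92160/11
  k=0: +1/(0!·1!·4!·1!·1!·3!) = 1/144
  k=1: −1/(1!·0!·3!·0!·2!·4!) = -1/288
Σ = 1/288  ⇒  CG² = 92160/11·(1/288)² = 10/99
CG = +√(10/99) = +0.317821

+√(10/99) = +0.317821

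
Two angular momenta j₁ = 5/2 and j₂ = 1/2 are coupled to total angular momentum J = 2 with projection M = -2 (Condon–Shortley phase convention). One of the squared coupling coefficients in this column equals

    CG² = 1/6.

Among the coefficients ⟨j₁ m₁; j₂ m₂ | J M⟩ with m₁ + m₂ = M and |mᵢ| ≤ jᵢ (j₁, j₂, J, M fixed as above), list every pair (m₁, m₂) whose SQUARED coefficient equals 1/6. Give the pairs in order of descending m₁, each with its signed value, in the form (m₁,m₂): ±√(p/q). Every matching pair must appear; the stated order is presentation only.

(-3/2,-1/2): +√(1/6)

Admissible pairs with m₁+m₂ = M = -2: (-5/2,1/2), (-3/2,-1/2)
  (m₁,m₂)=(-3/2,-1/2): CG² = 1/6, CG = +√(1/6)   ← matches the target
  (m₁,m₂)=(-5/2,1/2): CG² = 5/6, CG = −√(5/6)
Pairs with CG² = 1/6: (-3/2,-1/2): +√(1/6)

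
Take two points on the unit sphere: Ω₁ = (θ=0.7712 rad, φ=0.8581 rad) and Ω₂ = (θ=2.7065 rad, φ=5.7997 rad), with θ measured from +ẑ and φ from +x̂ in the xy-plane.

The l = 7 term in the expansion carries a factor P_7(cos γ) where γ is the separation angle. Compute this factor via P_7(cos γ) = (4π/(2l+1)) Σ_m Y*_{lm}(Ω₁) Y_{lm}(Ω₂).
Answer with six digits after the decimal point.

-0.322644

Addition theorem: P_7(cos γ) = (4π/15) Σ_m Y*_{lm}(Ω₁) Y_{lm}(Ω₂), m = −7…7:
  [-7]  conj(Y_{7,-7})(Ω₁) = +0.038442-0.010908i ; Y_{7,-7}(Ω₂) = -0.001147-0.000284i ; Δ = -0.000047+0.000002i
  [-6]  conj(Y_{7,-6})(Ω₁) = +0.064991-0.139417i ; Y_{7,-6}(Ω₂) = +0.009239-0.002268i ; Δ = +0.000284-0.001436i
  [-5]  conj(Y_{7,-5})(Ω₁) = -0.140497-0.313023i ; Y_{7,-5}(Ω₂) = -0.035432+0.031338i ; Δ = +0.014788+0.006688i
  [-4]  conj(Y_{7,-4})(Ω₁) = -0.438383-0.131205i ; Y_{7,-4}(Ω₂) = +0.057379-0.150997i ; Δ = -0.044965+0.058666i
  [-3]  conj(Y_{7,-3})(Ω₁) = -0.217104+0.138329i ; Y_{7,-3}(Ω₂) = +0.045181+0.373628i ; Δ = -0.061493-0.074866i
  [-2]  conj(Y_{7,-2})(Ω₁) = +0.029636-0.202378i ; Y_{7,-2}(Ω₂) = -0.304070-0.440829i ; Δ = -0.098225+0.048473i
  [-1]  conj(Y_{7,-1})(Ω₁) = -0.236868-0.274081i ; Y_{7,-1}(Ω₂) = +0.234641+0.123198i ; Δ = -0.021813-0.093492i
  [+0]  conj(Y_{7,0})(Ω₁) = +0.101245-0.000000i ; Y_{7,0}(Ω₂) = +0.373490+0.000000i ; Δ = +0.037814+0.000000i
  [+1]  conj(Y_{7,1})(Ω₁) = +0.236868-0.274081i ; Y_{7,1}(Ω₂) = -0.234641+0.123198i ; Δ = -0.021813+0.093492i
  [+2]  conj(Y_{7,2})(Ω₁) = +0.029636+0.202378i ; Y_{7,2}(Ω₂) = -0.304070+0.440829i ; Δ = -0.098225-0.048473i
  [+3]  conj(Y_{7,3})(Ω₁) = +0.217104+0.138329i ; Y_{7,3}(Ω₂) = -0.045181+0.373628i ; Δ = -0.061493+0.074866i
  [+4]  conj(Y_{7,4})(Ω₁) = -0.438383+0.131205i ; Y_{7,4}(Ω₂) = +0.057379+0.150997i ; Δ = -0.044965-0.058666i
  [+5]  conj(Y_{7,5})(Ω₁) = +0.140497-0.313023i ; Y_{7,5}(Ω₂) = +0.035432+0.031338i ; Δ = +0.014788-0.006688i
  [+6]  conj(Y_{7,6})(Ω₁) = +0.064991+0.139417i ; Y_{7,6}(Ω₂) = +0.009239+0.002268i ; Δ = +0.000284+0.001436i
  [+7]  conj(Y_{7,7})(Ω₁) = -0.038442-0.010908i ; Y_{7,7}(Ω₂) = +0.001147-0.000284i ; Δ = -0.000047-0.000002i
Total Σ_m = -0.385128-0.000000i. Multiply by 0.837758: -0.322644-0.000000i. P_7(cos γ) = -0.322644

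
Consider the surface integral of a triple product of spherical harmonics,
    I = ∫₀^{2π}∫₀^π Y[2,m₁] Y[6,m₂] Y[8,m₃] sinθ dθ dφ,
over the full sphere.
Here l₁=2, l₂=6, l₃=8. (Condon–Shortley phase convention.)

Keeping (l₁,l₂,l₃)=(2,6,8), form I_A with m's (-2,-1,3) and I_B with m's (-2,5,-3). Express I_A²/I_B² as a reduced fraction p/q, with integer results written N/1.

66/1

Shared (l₁,l₂,l₃)=(2,6,8): N and (l;000)² cancel in I_A²/I_B².
A: Δ = 0!·4!·12!/17! = 1/30940; Racah Σ t=0..0: t=0:+1/14515200 = 1/14515200; ⇒ 3j(2 6 8; -2 -1 3)² = 33/3094, sgn -1
B: Δ = 0!·4!·12!/17! = 1/30940; Racah Σ t=0..0: t=0:+1/958003200 = 1/958003200; ⇒ 3j(2 6 8; -2 5 -3)² = 1/6188, sgn -1
I_A²/I_B² = (33/3094)/(1/6188) = 66/1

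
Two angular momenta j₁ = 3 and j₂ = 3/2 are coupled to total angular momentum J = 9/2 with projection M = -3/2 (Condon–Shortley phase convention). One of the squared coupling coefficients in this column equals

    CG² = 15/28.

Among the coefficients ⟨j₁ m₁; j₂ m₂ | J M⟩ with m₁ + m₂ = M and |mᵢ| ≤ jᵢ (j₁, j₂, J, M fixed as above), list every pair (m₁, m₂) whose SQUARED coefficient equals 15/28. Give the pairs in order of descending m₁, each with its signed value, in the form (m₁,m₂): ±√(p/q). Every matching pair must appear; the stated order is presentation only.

Admissible pairs with m₁+m₂ = M = -3/2: (-3,3/2), (-2,1/2), (-1,-1/2), (0,-3/2)
  (m₁,m₂)=(0,-3/2): CG² = 5/21, CG = +√(5/21)
  (m₁,m₂)=(-1,-1/2): CG² = 15/28, CG = +√(15/28)   ← matches the target
  (m₁,m₂)=(-2,1/2): CG² = 3/14, CG = +√(3/14)
  (m₁,m₂)=(-3,3/2): CG² = 1/84, CG = +√(1/84)
Pairs with CG² = 15/28: (-1,-1/2): +√(15/28)

(-1,-1/2): +√(15/28)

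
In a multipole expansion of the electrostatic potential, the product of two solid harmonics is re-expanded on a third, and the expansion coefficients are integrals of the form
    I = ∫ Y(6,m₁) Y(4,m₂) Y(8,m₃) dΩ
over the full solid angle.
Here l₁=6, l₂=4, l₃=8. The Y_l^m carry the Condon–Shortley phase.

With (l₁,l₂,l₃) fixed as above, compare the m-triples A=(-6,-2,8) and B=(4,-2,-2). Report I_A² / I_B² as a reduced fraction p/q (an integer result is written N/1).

33033/19321

Shared (l₁,l₂,l₃)=(6,4,8): N and (l;000)² cancel in I_A²/I_B².
A: Δ = 2!·10!·6!/19! = 1/23279256; Racah Σ t=2..2: t=2:+1/5225472000 = 1/5225472000; ⇒ 3j(6 4 8; -6 -2 8)² = 22/969, sgn +1
B: Δ = 2!·10!·6!/19! = 1/23279256; Racah Σ t=0..2: t=0:+1/7741440 t=1:−1/43545600 t=2:+1/5225472000 = 139/1306368000; ⇒ 3j(6 4 8; 4 -2 -2)² = 38642/2909907, sgn +1
I_A²/I_B² = (22/969)/(38642/2909907) = 33033/19321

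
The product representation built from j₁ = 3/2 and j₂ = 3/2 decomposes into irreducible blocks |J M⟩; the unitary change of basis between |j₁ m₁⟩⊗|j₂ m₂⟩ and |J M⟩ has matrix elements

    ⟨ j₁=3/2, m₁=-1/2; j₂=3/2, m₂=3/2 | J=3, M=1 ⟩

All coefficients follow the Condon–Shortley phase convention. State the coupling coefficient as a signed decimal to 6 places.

+0.447214  (= +√(1/5))

triangle: 0!*3!*3!/7! = 36/5040
(j±m)!: 1!*2!*3!*0!*4!*2! = 576
prefactor² = (2J+1)*Δ*N² = 144/5
  k=0: +1/(0!*0!*2!*3!*1!*0!) = 1/12
Σ = 1/12  ⇒  CG² = 144/5*(1/12)² = 1/5
CG = +√(1/5) = +0.447214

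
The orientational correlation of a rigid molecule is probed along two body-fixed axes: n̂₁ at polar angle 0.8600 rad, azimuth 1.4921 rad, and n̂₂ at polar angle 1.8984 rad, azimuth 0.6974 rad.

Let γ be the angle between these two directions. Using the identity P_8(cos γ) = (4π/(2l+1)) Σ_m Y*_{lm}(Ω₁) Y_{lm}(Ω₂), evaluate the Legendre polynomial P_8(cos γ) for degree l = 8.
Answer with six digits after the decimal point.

-0.228820

Term-by-term m-sum for l=8 (normalisation 4π/17 = 0.739198):
  m=-8: Y*=0.04533 - 0.03302j  Y=0.25375 + 0.21546j  product 0.01862 + 0.00139j
  m=-7: Y*=-0.10108 - 0.16455j  Y=-0.07630 - 0.44604j  product -0.06568 + 0.05764j
  m=-6: Y*=-0.34199 + 0.17466j  Y=-0.07556 + 0.12956j  product 0.00321 - 0.05751j
  m=-5: Y*=0.17212 + 0.41462j  Y=-0.27105 + 0.09753j  product -0.08709 - 0.09560j
  m=-4: Y*=0.18148 - 0.05909j  Y=0.25397 + 0.09328j  product 0.05160 + 0.00192j
  m=-3: Y*=0.05806 + 0.24135j  Y=0.08628 + 0.15020j  product -0.03124 + 0.02954j
  m=-2: Y*=0.33561 - 0.05326j  Y=0.05278 - 0.29679j  product 0.00191 - 0.10241j
  m=-1: Y*=0.00795 + 0.10086j  Y=0.09138 - 0.07656j  product 0.00845 + 0.00861j
  m=+0: Y*=0.35558 + 0.00000j  Y=-0.30678 + 0.00000j  product -0.10908 + 0.00000j
  m=+1: Y*=-0.00795 + 0.10086j  Y=-0.09138 - 0.07656j  product 0.00845 - 0.00861j
  m=+2: Y*=0.33561 + 0.05326j  Y=0.05278 + 0.29679j  product 0.00191 + 0.10241j
  m=+3: Y*=-0.05806 + 0.24135j  Y=-0.08628 + 0.15020j  product -0.03124 - 0.02954j
  m=+4: Y*=0.18148 + 0.05909j  Y=0.25397 - 0.09328j  product 0.05160 - 0.00192j
  m=+5: Y*=-0.17212 + 0.41462j  Y=0.27105 + 0.09753j  product -0.08709 + 0.09560j
  m=+6: Y*=-0.34199 - 0.17466j  Y=-0.07556 - 0.12956j  product 0.00321 + 0.05751j
  m=+7: Y*=0.10108 - 0.16455j  Y=0.07630 - 0.44604j  product -0.06568 - 0.05764j
  m=+8: Y*=0.04533 + 0.03302j  Y=0.25375 - 0.21546j  product 0.01862 - 0.00139j
Total Σ_m = -0.30955 + 0.00000j. Multiply by 0.739198: -0.22882 + 0.00000j. P_8(cos γ) = -0.228820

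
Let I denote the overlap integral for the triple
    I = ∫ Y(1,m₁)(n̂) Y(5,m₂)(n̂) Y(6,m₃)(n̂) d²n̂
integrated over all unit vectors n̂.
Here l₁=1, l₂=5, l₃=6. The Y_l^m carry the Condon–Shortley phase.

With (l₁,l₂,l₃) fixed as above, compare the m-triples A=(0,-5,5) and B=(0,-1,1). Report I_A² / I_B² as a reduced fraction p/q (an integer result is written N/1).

11/35

l's match ⇒ only the (l;m) 3-j factors differ between A and B.
A: triangle coeff Δ(1,5,6) = 1/858; Σ_t [0,0]: t=0:+1/3628800 = 1/3628800; (3j)²=1/78 [(1 5 6; 0 -5 5)], sign=-1
B: triangle coeff Δ(1,5,6) = 1/858; Σ_t [0,0]: t=0:+1/17280 = 1/17280; (3j)²=35/858 [(1 5 6; 0 -1 1)], sign=-1
I_A²/I_B² = (1/78)/(35/858) = 11/35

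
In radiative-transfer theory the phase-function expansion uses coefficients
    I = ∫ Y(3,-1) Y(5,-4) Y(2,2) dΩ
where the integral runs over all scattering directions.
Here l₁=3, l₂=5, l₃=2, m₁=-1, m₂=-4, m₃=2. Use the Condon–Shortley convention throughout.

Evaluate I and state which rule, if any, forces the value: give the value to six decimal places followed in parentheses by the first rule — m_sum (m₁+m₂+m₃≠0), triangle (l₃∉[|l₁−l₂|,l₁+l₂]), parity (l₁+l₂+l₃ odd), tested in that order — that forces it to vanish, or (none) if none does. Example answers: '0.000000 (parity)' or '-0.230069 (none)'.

Σmᵢ = -3 ≠ 0, so the φ-integral vanishes; I = 0

0.000000 (m_sum)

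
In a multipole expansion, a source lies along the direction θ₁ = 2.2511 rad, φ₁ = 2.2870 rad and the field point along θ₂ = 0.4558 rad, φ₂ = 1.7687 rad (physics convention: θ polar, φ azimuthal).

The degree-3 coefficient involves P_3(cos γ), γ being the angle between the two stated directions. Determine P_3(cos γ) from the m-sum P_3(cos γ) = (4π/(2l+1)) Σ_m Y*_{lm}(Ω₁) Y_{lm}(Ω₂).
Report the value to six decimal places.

Summing Y*_{l m}(θ₁,φ₁)·Y_{l m}(θ₂,φ₂) over m ∈ [−3, 3]; prefactor 4π/(2·3+1) = 1.795196:
  m=-3: (0.16419 + 0.10706j) × (0.01991 + 0.02950j) = 0.00011 + 0.00697j  (running Σ = 0.00011 + 0.00697j)
  m=-2: (0.05359 + 0.38478j) × (-0.16406 + 0.06855j) = -0.03517 - 0.05945j  (running Σ = -0.03506 - 0.05248j)
  m=-1: (-0.16138 + 0.18541j) × (-0.08478 - 0.42280j) = 0.09207 + 0.05251j  (running Σ = 0.05701 + 0.00003j)
  m=0: (0.23981 + 0.00000j) × (0.34553 + 0.00000j) = 0.08286 + 0.00000j  (running Σ = 0.13988 + 0.00003j)
  m=1: (0.16138 + 0.18541j) × (0.08478 - 0.42280j) = 0.09207 - 0.05251j  (running Σ = 0.23195 - 0.05248j)
  m=2: (0.05359 - 0.38478j) × (-0.16406 - 0.06855j) = -0.03517 + 0.05945j  (running Σ = 0.19678 + 0.00697j)
  m=3: (-0.16419 + 0.10706j) × (-0.01991 + 0.02950j) = 0.00011 - 0.00697j  (running Σ = 0.19689 + 0.00000j)
Σ over m = 0.19689 + 0.00000j; ×(4π/7) → 0.35346 + 0.00000j. Real part: 0.353459

0.353459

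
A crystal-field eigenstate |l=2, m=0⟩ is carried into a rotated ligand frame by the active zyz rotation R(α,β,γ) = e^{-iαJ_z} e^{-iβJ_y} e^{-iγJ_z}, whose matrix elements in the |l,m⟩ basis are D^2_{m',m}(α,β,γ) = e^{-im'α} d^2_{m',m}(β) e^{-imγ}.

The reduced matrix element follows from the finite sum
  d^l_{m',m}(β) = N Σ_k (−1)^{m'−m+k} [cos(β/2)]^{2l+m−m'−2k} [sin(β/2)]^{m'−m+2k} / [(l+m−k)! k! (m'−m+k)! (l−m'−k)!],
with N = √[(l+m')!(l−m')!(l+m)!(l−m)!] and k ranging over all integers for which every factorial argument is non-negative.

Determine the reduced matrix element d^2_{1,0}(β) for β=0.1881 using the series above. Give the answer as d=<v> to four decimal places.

d^2_{1,0}(β=0.1881) via the finite sum:
c=cos(0.188100/2)=0.995581, s=sin(0.188100/2)=0.093911; N=√[6·1·2·2]=4.898979
k∈{0,1} keeps every argument non-negative
  k=0: (−1)^1·4.8990/(2)·0.9956^3·0.0939^1 = -0.226999
  k=1: (−1)^2·4.8990/(2)·0.9956^1·0.0939^3 = +0.002020
d^2_{1,0}(0.1881) = -0.226999 +0.002020 = -0.224979

d=-0.2250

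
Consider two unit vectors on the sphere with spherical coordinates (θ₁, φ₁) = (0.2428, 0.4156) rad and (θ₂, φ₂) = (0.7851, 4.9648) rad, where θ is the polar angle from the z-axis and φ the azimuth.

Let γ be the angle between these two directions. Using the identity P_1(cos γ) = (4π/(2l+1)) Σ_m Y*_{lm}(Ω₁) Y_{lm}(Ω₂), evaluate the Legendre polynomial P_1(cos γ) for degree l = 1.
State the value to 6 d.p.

0.658959

Summing Y*_{l m}(θ₁,φ₁)·Y_{l m}(θ₂,φ₂) over m ∈ [−1, 1]; prefactor 4π/(2·1+1) = 4.188790:
  term(m=-1) = -0.003296+0.020017i   from Y*(Ω₁)=+0.075993+0.033536i, Y(Ω₂)=+0.060993+0.236490i
  term(m=+0) = +0.163907+0.000000i   from Y*(Ω₁)=+0.474271-0.000000i, Y(Ω₂)=+0.345597+0.000000i
  term(m=+1) = -0.003296-0.020017i   from Y*(Ω₁)=-0.075993+0.033536i, Y(Ω₂)=-0.060993+0.236490i
Total Σ_m = +0.157315+0.000000i. Multiply by 4.188790: +0.658959+0.000000i. P_1(cos γ) = 0.658959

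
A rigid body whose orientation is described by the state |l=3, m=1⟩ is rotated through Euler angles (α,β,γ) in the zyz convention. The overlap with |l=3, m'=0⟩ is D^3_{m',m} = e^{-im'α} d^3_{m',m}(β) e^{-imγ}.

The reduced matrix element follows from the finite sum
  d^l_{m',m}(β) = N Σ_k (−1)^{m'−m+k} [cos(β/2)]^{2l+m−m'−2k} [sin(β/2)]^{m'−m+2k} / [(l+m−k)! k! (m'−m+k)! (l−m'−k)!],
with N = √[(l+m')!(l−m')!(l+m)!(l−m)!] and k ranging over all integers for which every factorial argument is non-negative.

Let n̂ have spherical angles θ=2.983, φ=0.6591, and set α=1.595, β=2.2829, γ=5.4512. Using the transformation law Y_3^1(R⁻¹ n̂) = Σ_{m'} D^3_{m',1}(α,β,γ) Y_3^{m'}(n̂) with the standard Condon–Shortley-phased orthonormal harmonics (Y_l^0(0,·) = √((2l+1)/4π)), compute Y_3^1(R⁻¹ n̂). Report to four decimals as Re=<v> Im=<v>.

Need the full column D^3_{m',1} for m'=−3..3 at α=1.5950, β=2.2829, γ=5.4512.
cos(β/2)=0.416277, sin(β/2)=0.909238
d^3_{-3,1}: single k=4 term ⇒ +0.458691;  D = +0.360611-0.283472i
d^3_{-2,1}: k∈[3..4] ⇒ +0.342932 -0.818031 = -0.475099;  D = +0.302566+0.366296i
d^3_{-1,1}: k∈[2..4] ⇒ +0.148948 -0.947467 +0.565022 = -0.233497;  D = +0.176372-0.153016i
d^3_{0,1}: k∈[1..3] ⇒ +0.039371 -0.563496 +0.896108 = +0.371984;  D = +0.250498+0.274997i
d^3_{1,1}: k∈[0..2] ⇒ +0.005203 -0.198597 +0.710601 = +0.517207;  D = +0.373814-0.357443i
d^3_{2,1}: k∈[0..1] ⇒ -0.035941 +0.342932 = +0.306992;  D = -0.217471-0.216680i
d^3_{3,1}: single k=0 term ⇒ +0.096145;  D = -0.066193+0.069731i
Y_3^{m'}(θ=2.983,φ=0.6591) and Σ D·Y over m':
  (+0.3606-0.2835i)·(-0.0006-0.0015i)  (+0.3026+0.3663i)·(-0.0063+0.0244i)  (+0.1764-0.1530i)·(+0.1564-0.1211i)  (+0.2505+0.2750i)·(-0.6910+0.0000i)  (+0.3738-0.3574i)·(-0.1564-0.1211i)  (-0.2175-0.2167i)·(-0.0063-0.0244i)  (-0.0662+0.0697i)·(+0.0006-0.0015i)
Y_3^1(R⁻¹ n̂) = -0.281149-0.213192i

Re=-0.2811 Im=-0.2132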